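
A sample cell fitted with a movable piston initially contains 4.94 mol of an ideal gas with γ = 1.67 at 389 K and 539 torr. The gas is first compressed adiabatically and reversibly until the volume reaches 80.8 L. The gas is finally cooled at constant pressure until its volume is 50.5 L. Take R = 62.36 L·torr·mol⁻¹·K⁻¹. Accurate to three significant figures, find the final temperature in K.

T₃ ≈ 479 K

From PV = nRT: V₁ = nRT₁/P₁ = 222.3 L.
Reversible adiabatic, γ = 1.67: T₂ = T₁·(V₁/V₂)^(γ−1) = 766.4 K; P₂ = P₁·(V₁/V₂)^γ = 2922 torr.
Isobaric, so V/T is constant: P₃ = P₂; T₃ = T₂·(V₃/V₂) = 479.0 K.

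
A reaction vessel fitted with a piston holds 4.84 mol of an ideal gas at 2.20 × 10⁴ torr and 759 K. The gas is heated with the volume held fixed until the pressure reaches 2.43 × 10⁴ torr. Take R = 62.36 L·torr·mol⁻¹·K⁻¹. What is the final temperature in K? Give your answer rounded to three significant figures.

T₂ ≈ 838 K

From PV = nRT: V₁ = nRT₁/P₁ = 10.41 L.
V constant ⇒ P ∝ T: V₂ = V₁; T₂ = T₁·(P₂/P₁) = 838.3 K.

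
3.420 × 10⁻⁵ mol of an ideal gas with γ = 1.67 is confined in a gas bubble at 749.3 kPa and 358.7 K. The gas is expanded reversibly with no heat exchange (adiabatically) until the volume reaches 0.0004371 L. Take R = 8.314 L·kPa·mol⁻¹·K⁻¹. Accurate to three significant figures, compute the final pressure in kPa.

P₂ ≈ 107 kPa

From PV = nRT: V₁ = nRT₁/P₁ = 0.0001361 L.
Reversible adiabatic, γ = 1.67: T₂ = T₁·(V₁/V₂)^(γ−1) = 164.2 K; P₂ = P₁·(V₁/V₂)^γ = 106.8 kPa.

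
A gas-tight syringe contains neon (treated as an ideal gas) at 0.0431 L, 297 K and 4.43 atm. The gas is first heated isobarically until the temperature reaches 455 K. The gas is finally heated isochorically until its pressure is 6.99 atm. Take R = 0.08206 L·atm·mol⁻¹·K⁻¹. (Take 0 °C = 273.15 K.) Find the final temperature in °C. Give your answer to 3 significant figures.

P constant ⇒ V ∝ T: P₂ = P₁; V₂ = V₁·(T₂/T₁) = 0.06603 L.
V constant ⇒ P ∝ T: V₃ = V₂; T₃ = T₂·(P₃/P₂) = 717.9 K.

T₃ ≈ 445 °C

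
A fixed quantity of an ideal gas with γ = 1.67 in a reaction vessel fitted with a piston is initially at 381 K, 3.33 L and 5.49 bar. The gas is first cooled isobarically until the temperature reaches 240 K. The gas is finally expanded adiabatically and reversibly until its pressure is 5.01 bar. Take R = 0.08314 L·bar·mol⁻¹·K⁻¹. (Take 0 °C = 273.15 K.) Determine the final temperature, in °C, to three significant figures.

Isobaric, so V/T is constant: P₂ = P₁; V₂ = V₁·(T₂/T₁) = 2.098 L.
Reversible adiabatic, γ = 1.67: T₃ = T₂·(P₃/P₂)^((γ−1)/γ) = 231.4 K; V₃ = V₂·(P₂/P₃)^(1/γ) = 2.216 L.

T₃ ≈ -41.8 °C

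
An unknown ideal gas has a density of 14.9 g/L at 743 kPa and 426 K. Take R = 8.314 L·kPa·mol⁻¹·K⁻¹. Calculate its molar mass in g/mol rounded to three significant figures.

ρ = PM/(RT) ⇒ M = ρRT/P = (14.9 × 8.314 × 426.0) / 743

M ≈ 71.0 g/mol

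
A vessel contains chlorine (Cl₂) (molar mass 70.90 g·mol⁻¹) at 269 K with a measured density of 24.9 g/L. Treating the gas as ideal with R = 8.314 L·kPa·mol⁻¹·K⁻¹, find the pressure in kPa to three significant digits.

ρ = PM/(RT) ⇒ P = ρRT/M = (24.9 × 8.314 × 269.0) / 70.90

P ≈ 785 kPa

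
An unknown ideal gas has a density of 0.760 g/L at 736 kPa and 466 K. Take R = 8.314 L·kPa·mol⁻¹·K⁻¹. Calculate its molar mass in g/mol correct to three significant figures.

ρ = PM/(RT) ⇒ M = ρRT/P = (0.760 × 8.314 × 466.0) / 736

M ≈ 4.00 g/mol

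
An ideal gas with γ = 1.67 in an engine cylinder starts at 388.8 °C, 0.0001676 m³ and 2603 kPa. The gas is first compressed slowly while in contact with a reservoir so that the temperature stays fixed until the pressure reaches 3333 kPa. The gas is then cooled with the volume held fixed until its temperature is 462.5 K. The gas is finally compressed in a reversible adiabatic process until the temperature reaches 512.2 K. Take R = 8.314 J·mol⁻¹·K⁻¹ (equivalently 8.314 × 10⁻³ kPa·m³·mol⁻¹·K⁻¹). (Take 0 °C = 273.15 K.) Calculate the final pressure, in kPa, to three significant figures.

Convert: T₁ = 662.0 K.
Isothermal, so P V is constant: T₂ = T₁; V₂ = V₁·(P₁/P₂) = 0.0001309 m³.
Isochoric, so P/T is constant: V₃ = V₂; P₃ = P₂·(T₃/T₂) = 2329 kPa.
Reversible adiabatic, γ = 1.67: P₄ = P₃·(T₄/T₃)^(γ/(γ−1)) = 3003 kPa; V₄ = V₃·(T₃/T₄)^(1/(γ−1)) = 0.0001124 m³.

P₄ ≈ 3.00e+03 kPa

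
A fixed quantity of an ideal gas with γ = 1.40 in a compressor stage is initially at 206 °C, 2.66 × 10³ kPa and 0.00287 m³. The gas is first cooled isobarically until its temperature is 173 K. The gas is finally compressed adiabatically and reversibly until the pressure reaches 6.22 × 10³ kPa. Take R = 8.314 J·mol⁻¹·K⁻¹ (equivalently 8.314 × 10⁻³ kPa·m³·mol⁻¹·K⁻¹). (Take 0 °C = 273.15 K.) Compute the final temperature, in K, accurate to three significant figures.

Convert: T₁ = 479.1 K.
P constant ⇒ V ∝ T: P₂ = P₁; V₂ = V₁·(T₂/T₁) = 0.001036 m³.
Reversible adiabatic, γ = 1.40: T₃ = T₂·(P₃/P₂)^((γ−1)/γ) = 220.5 K; V₃ = V₂·(P₂/P₃)^(1/γ) = 0.0005649 m³.

T₃ ≈ 221 K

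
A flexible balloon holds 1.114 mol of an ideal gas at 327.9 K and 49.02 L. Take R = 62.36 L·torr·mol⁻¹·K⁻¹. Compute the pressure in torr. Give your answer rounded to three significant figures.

PV = nRT ⇒ P = nRT/V = (1.114 × 62.36 × 327.9) / 49.02

P ≈ 465 torr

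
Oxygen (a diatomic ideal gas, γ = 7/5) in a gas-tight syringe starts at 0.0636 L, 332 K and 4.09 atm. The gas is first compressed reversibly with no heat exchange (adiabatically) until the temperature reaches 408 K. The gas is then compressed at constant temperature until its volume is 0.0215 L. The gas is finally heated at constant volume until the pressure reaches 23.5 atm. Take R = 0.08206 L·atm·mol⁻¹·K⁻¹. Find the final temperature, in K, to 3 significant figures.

Reversible adiabatic, γ = 7/5: P₂ = P₁·(T₂/T₁)^(γ/(γ−1)) = 8.415 atm; V₂ = V₁·(T₁/T₂)^(1/(γ−1)) = 0.03799 L.
Isothermal, so P V is constant: T₃ = T₂; P₃ = P₂·(V₂/V₃) = 14.87 atm.
V constant ⇒ P ∝ T: V₄ = V₃; T₄ = T₃·(P₄/P₃) = 644.9 K.

T₄ ≈ 645 K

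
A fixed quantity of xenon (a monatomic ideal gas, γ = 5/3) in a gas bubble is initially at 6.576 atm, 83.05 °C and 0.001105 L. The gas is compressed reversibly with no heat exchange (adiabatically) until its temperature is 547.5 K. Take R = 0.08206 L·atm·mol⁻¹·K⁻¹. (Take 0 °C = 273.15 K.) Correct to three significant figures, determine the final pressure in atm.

P₂ ≈ 19.3 atm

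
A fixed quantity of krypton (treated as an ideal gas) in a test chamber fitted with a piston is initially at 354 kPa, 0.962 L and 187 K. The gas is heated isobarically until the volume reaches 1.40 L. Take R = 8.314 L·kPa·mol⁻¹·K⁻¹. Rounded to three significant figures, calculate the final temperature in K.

T₂ ≈ 272 K

P constant ⇒ V ∝ T: P₂ = P₁; T₂ = T₁·(V₂/V₁) = 272.1 K.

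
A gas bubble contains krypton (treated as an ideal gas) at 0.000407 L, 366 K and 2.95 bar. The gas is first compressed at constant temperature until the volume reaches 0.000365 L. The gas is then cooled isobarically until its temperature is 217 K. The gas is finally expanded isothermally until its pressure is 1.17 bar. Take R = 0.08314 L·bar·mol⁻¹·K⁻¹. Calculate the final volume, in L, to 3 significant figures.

Isothermal, so P V is constant: T₂ = T₁; P₂ = P₁·(V₁/V₂) = 3.289 bar.
Isobaric, so V/T is constant: P₃ = P₂; V₃ = V₂·(T₃/T₂) = 0.0002164 L.
T constant ⇒ Boyle's law P V = const: T₄ = T₃; V₄ = V₃·(P₃/P₄) = 0.0006084 L.

V₄ ≈ 0.000608 L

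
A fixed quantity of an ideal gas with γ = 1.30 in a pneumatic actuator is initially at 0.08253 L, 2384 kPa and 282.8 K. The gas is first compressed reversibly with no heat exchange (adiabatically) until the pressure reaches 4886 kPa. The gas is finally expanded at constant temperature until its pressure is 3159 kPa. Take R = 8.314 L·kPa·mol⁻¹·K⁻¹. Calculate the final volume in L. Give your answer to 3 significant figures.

V₃ ≈ 0.0735 L

Adiabatic (γ = 1.30), T V^(γ−1) and P V^γ constant: T₂ = T₁·(P₂/P₁)^((γ−1)/γ) = 333.7 K; V₂ = V₁·(P₁/P₂)^(1/γ) = 0.04752 L.
T constant ⇒ Boyle's law P V = const: T₃ = T₂; V₃ = V₂·(P₂/P₃) = 0.07350 L.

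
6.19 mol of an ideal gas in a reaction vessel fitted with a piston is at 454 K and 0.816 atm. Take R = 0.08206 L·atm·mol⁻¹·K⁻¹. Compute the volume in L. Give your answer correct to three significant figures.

PV = nRT ⇒ V = nRT/P = (6.19 × 0.08206 × 454) / 0.816

V ≈ 283 L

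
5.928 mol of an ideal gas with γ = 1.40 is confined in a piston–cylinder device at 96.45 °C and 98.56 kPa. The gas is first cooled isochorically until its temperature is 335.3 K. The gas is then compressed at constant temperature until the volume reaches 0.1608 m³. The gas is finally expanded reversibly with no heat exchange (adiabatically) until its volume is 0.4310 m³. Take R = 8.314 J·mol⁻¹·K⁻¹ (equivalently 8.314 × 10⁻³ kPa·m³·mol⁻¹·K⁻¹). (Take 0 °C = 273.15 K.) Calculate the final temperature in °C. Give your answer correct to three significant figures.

T₄ ≈ -47.1 °C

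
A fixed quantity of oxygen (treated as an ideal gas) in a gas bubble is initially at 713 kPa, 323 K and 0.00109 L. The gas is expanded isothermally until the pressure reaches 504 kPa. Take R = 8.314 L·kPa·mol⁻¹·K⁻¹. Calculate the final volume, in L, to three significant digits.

V₂ ≈ 0.00154 L

T constant ⇒ Boyle's law P V = const: T₂ = T₁; V₂ = V₁·(P₁/P₂) = 0.001542 L.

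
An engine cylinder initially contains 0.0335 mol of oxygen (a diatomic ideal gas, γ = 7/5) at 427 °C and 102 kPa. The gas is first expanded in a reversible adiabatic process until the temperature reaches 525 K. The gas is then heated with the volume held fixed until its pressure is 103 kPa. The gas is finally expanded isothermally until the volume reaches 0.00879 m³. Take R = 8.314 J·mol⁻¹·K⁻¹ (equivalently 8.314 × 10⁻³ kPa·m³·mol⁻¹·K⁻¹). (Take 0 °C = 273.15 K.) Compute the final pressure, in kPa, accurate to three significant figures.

P₄ ≈ 46.0 kPa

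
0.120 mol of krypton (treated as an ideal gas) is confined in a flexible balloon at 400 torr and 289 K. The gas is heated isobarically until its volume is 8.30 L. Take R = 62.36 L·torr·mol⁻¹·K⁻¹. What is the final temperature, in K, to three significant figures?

From PV = nRT: V₁ = nRT₁/P₁ = 5.407 L.
P constant ⇒ V ∝ T: P₂ = P₁; T₂ = T₁·(V₂/V₁) = 443.7 K.

T₂ ≈ 444 K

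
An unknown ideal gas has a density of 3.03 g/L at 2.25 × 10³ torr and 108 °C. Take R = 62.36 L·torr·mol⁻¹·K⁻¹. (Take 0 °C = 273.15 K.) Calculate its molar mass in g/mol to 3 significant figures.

ρ = PM/(RT) ⇒ M = ρRT/P = (3.03 × 62.36 × 381.1) / 2.25e+03

M ≈ 32.0 g/mol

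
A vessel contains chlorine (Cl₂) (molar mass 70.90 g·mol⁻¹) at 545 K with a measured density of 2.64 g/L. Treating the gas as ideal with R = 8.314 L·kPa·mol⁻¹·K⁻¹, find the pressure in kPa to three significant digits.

ρ = PM/(RT) ⇒ P = ρRT/M = (2.64 × 8.314 × 545.0) / 70.90

P ≈ 169 kPa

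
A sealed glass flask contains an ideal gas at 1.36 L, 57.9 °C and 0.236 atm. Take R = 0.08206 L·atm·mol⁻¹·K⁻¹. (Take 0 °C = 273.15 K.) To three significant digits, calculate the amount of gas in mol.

Convert: T = 331.05 K.
PV = nRT ⇒ n = PV/(RT) = (0.236 × 1.36) / (0.08206 × 331.05)

n ≈ 0.0118 mol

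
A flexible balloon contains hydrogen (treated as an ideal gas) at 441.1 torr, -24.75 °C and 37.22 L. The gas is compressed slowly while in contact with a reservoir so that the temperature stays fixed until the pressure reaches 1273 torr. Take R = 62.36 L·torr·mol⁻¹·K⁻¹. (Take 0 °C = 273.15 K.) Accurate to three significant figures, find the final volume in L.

Convert: T₁ = 248.4 K.
T constant ⇒ Boyle's law P V = const: T₂ = T₁; V₂ = V₁·(P₁/P₂) = 12.90 L.

V₂ ≈ 12.9 L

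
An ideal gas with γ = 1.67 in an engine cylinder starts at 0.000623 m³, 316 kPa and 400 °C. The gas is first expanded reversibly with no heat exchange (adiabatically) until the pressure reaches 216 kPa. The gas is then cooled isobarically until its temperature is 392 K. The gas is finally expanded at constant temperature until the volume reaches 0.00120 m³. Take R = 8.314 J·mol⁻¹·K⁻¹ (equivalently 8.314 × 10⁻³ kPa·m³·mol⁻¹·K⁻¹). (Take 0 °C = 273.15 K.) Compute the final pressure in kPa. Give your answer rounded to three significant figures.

P₄ ≈ 95.5 kPa

Convert: T₁ = 673.1 K.
Adiabatic (γ = 1.67), T V^(γ−1) and P V^γ constant: T₂ = T₁·(P₂/P₁)^((γ−1)/γ) = 577.9 K; V₂ = V₁·(P₁/P₂)^(1/γ) = 0.0007824 m³.
Isobaric, so V/T is constant: P₃ = P₂; V₃ = V₂·(T₃/T₂) = 0.0005308 m³.
T constant ⇒ Boyle's law P V = const: T₄ = T₃; P₄ = P₃·(V₃/V₄) = 95.54 kPa.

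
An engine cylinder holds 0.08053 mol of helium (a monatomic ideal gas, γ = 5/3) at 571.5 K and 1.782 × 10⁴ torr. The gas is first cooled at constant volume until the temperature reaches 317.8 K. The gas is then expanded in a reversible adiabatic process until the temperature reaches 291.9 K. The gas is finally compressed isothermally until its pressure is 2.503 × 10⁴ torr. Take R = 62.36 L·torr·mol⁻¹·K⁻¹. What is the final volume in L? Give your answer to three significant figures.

From PV = nRT: V₁ = nRT₁/P₁ = 0.1611 L.
V constant ⇒ P ∝ T: V₂ = V₁; P₂ = P₁·(T₂/T₁) = 9909 torr.
Reversible adiabatic, γ = 5/3: P₃ = P₂·(T₃/T₂)^(γ/(γ−1)) = 8012 torr; V₃ = V₂·(T₂/T₃)^(1/(γ−1)) = 0.1830 L.
T constant ⇒ Boyle's law P V = const: T₄ = T₃; V₄ = V₃·(P₃/P₄) = 0.05856 L.

V₄ ≈ 0.0586 L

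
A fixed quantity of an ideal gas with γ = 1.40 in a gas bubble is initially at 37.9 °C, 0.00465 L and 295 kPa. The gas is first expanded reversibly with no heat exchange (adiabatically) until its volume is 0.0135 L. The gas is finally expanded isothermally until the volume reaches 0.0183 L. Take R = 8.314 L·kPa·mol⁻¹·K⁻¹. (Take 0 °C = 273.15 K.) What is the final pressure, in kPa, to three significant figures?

Convert: T₁ = 311.0 K.
Adiabatic (γ = 1.40), T V^(γ−1) and P V^γ constant: T₂ = T₁·(V₁/V₂)^(γ−1) = 203.1 K; P₂ = P₁·(V₁/V₂)^γ = 66.34 kPa.
T constant ⇒ Boyle's law P V = const: T₃ = T₂; P₃ = P₂·(V₂/V₃) = 48.94 kPa.

P₃ ≈ 48.9 kPa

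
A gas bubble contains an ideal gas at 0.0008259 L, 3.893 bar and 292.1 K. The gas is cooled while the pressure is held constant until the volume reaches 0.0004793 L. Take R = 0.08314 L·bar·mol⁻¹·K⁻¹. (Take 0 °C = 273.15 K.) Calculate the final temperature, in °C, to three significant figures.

T₂ ≈ -104 °C

P constant ⇒ V ∝ T: P₂ = P₁; T₂ = T₁·(V₂/V₁) = 169.5 K.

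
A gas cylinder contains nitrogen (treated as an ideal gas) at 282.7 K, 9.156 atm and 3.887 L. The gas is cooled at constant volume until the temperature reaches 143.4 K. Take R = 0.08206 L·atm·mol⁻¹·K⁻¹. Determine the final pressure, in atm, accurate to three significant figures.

P₂ ≈ 4.64 atm

Isochoric, so P/T is constant: V₂ = V₁; P₂ = P₁·(T₂/T₁) = 4.644 atm.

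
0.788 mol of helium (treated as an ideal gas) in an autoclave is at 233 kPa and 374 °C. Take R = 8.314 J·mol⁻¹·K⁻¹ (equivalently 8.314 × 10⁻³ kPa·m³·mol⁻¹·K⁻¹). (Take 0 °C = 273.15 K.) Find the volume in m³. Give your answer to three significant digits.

Convert: T = 647.15 K.
PV = nRT ⇒ V = nRT/P = (0.788 × 8.314 × 10⁻³ × 647.15) / 233

V ≈ 0.0182 m³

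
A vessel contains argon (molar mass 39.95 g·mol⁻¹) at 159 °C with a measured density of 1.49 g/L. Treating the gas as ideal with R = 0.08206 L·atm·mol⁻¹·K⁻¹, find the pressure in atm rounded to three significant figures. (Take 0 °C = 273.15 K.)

P ≈ 1.32 atm

ρ = PM/(RT) ⇒ P = ρRT/M = (1.49 × 0.08206 × 432.1) / 39.95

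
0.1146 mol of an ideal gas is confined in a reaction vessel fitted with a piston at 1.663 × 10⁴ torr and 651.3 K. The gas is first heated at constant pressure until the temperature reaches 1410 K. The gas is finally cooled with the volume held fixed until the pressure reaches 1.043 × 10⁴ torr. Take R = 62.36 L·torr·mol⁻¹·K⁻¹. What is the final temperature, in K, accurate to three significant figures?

T₃ ≈ 884 K

From PV = nRT: V₁ = nRT₁/P₁ = 0.2799 L.
Isobaric, so V/T is constant: P₂ = P₁; V₂ = V₁·(T₂/T₁) = 0.6059 L.
Isochoric, so P/T is constant: V₃ = V₂; T₃ = T₂·(P₃/P₂) = 884.3 K.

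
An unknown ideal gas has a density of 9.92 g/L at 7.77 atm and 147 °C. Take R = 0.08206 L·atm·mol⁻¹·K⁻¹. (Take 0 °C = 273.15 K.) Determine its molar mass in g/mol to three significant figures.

ρ = PM/(RT) ⇒ M = ρRT/P = (9.92 × 0.08206 × 420.1) / 7.77

M ≈ 44.0 g/mol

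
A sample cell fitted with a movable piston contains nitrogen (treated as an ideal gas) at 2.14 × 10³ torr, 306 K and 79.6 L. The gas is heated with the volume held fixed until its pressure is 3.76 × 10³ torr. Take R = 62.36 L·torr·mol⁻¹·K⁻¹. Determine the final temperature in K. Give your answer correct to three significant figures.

T₂ ≈ 538 K

V constant ⇒ P ∝ T: V₂ = V₁; T₂ = T₁·(P₂/P₁) = 537.6 K.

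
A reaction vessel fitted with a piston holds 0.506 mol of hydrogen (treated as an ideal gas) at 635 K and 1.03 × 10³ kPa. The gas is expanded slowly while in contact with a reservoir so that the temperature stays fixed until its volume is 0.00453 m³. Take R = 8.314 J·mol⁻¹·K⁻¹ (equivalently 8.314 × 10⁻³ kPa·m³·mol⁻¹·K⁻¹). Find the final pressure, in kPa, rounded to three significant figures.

P₂ ≈ 590 kPa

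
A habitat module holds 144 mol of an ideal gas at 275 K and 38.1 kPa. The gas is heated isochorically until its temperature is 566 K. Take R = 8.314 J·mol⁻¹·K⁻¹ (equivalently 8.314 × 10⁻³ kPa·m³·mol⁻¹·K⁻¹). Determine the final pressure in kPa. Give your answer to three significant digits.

P₂ ≈ 78.4 kPa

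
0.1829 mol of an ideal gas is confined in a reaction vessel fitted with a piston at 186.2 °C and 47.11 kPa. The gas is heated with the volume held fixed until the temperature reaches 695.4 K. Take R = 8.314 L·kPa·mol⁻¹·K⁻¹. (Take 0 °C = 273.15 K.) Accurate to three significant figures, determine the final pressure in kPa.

P₂ ≈ 71.3 kPa

Convert: T₁ = 459.3 K.
From PV = nRT: V₁ = nRT₁/P₁ = 14.83 L.
V constant ⇒ P ∝ T: V₂ = V₁; P₂ = P₁·(T₂/T₁) = 71.32 kPa.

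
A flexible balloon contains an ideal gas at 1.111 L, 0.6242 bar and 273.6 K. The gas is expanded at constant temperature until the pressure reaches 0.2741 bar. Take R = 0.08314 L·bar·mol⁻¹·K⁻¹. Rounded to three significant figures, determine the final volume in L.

Isothermal, so P V is constant: T₂ = T₁; V₂ = V₁·(P₁/P₂) = 2.530 L.

V₂ ≈ 2.53 L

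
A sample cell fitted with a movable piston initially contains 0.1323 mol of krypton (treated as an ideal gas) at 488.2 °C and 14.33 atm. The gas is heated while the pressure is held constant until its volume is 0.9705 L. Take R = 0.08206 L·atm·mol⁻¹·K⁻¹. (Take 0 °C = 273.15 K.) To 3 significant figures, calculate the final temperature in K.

Convert: T₁ = 761.3 K.
From PV = nRT: V₁ = nRT₁/P₁ = 0.5768 L.
Isobaric, so V/T is constant: P₂ = P₁; T₂ = T₁·(V₂/V₁) = 1281 K.

T₂ ≈ 1.28e+03 K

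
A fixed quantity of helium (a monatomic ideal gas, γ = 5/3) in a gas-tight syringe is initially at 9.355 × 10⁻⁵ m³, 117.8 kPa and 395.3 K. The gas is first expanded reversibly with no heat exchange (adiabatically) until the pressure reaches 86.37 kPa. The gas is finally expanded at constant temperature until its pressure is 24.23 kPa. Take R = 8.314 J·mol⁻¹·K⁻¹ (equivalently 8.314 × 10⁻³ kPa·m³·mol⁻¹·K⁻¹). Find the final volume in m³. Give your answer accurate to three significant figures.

V₃ ≈ 0.000402 m³

Adiabatic (γ = 5/3), T V^(γ−1) and P V^γ constant: T₂ = T₁·(P₂/P₁)^((γ−1)/γ) = 349.2 K; V₂ = V₁·(P₁/P₂)^(1/γ) = 0.0001127 m³.
T constant ⇒ Boyle's law P V = const: T₃ = T₂; V₃ = V₂·(P₂/P₃) = 0.0004017 m³.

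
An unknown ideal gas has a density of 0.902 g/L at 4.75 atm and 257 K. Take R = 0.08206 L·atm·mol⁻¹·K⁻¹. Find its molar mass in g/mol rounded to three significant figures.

ρ = PM/(RT) ⇒ M = ρRT/P = (0.902 × 0.08206 × 257.0) / 4.75

M ≈ 4.00 g/mol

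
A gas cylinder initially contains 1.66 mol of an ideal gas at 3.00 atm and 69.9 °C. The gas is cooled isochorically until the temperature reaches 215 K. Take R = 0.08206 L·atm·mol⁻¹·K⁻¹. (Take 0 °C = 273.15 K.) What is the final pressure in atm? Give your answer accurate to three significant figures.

P₂ ≈ 1.88 atm

Convert: T₁ = 343.0 K.
From PV = nRT: V₁ = nRT₁/P₁ = 15.58 L.
Isochoric, so P/T is constant: V₂ = V₁; P₂ = P₁·(T₂/T₁) = 1.880 atm.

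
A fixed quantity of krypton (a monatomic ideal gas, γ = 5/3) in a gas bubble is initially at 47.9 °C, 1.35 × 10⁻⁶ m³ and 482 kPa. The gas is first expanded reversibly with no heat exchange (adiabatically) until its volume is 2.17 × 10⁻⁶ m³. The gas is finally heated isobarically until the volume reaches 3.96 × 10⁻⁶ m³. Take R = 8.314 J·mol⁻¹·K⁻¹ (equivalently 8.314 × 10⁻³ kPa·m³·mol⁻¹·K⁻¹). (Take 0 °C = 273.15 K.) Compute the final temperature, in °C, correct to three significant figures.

Convert: T₁ = 321.0 K.
Adiabatic (γ = 5/3), T V^(γ−1) and P V^γ constant: T₂ = T₁·(V₁/V₂)^(γ−1) = 234.0 K; P₂ = P₁·(V₁/V₂)^γ = 218.5 kPa.
Isobaric, so V/T is constant: P₃ = P₂; T₃ = T₂·(V₃/V₂) = 427.0 K.

T₃ ≈ 154 °C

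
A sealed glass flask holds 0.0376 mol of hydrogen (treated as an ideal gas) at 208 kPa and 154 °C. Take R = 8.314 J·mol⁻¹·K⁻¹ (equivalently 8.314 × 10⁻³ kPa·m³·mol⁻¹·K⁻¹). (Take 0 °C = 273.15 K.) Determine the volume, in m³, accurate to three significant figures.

Convert: T = 427.15 K.
PV = nRT ⇒ V = nRT/P = (0.0376 × 8.314 × 10⁻³ × 427.15) / 208

V ≈ 0.000642 m³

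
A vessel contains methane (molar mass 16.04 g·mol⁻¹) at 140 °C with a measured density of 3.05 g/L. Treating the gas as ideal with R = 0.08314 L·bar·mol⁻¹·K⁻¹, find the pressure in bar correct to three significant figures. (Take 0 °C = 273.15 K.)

P ≈ 6.53 bar

ρ = PM/(RT) ⇒ P = ρRT/M = (3.05 × 0.08314 × 413.1) / 16.04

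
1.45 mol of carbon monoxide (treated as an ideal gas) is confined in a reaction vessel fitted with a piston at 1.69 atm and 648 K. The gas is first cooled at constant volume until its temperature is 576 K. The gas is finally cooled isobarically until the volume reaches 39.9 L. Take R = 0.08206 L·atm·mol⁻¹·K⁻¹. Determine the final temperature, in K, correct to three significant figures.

T₃ ≈ 504 K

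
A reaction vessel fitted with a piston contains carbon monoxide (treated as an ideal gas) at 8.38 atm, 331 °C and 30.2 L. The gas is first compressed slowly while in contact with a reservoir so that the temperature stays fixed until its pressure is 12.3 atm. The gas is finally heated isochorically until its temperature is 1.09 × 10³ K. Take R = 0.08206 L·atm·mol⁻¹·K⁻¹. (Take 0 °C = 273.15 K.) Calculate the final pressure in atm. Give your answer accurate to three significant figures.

Convert: T₁ = 604.1 K.
Isothermal, so P V is constant: T₂ = T₁; V₂ = V₁·(P₁/P₂) = 20.58 L.
V constant ⇒ P ∝ T: V₃ = V₂; P₃ = P₂·(T₃/T₂) = 22.19 atm.

P₃ ≈ 22.2 atm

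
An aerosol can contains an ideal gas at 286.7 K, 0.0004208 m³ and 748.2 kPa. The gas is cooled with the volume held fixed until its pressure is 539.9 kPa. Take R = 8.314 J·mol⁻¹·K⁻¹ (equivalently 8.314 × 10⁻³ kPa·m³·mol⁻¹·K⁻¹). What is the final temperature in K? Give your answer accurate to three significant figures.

V constant ⇒ P ∝ T: V₂ = V₁; T₂ = T₁·(P₂/P₁) = 206.9 K.

T₂ ≈ 207 K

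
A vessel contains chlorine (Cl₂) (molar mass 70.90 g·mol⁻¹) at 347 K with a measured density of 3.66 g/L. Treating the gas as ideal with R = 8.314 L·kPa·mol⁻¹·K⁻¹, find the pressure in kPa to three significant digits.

P ≈ 149 kPa

ρ = PM/(RT) ⇒ P = ρRT/M = (3.66 × 8.314 × 347.0) / 70.90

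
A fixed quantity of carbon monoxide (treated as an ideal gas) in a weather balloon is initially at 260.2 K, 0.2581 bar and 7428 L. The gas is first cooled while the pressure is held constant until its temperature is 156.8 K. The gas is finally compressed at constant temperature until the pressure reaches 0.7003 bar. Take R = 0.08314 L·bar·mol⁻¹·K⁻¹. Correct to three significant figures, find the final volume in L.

P constant ⇒ V ∝ T: P₂ = P₁; V₂ = V₁·(T₂/T₁) = 4476 L.
Isothermal, so P V is constant: T₃ = T₂; V₃ = V₂·(P₂/P₃) = 1650 L.

V₃ ≈ 1.65e+03 L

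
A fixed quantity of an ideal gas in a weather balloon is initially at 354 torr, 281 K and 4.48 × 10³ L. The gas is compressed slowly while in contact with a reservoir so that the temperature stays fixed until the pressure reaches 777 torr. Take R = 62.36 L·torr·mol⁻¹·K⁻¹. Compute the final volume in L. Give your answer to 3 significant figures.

Isothermal, so P V is constant: T₂ = T₁; V₂ = V₁·(P₁/P₂) = 2041 L.

V₂ ≈ 2.04e+03 L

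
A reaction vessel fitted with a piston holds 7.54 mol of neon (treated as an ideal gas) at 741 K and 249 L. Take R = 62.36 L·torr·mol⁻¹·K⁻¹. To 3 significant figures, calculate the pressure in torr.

P ≈ 1.40e+03 torr

PV = nRT ⇒ P = nRT/V = (7.54 × 62.36 × 741) / 249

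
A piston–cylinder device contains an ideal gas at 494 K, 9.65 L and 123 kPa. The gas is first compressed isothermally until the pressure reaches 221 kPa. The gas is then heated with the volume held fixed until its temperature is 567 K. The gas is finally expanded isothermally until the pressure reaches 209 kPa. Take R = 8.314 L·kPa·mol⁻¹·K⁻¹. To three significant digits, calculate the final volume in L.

V₄ ≈ 6.52 L

T constant ⇒ Boyle's law P V = const: T₂ = T₁; V₂ = V₁·(P₁/P₂) = 5.371 L.
V constant ⇒ P ∝ T: V₃ = V₂; P₃ = P₂·(T₃/T₂) = 253.7 kPa.
T constant ⇒ Boyle's law P V = const: T₄ = T₃; V₄ = V₃·(P₃/P₄) = 6.518 L.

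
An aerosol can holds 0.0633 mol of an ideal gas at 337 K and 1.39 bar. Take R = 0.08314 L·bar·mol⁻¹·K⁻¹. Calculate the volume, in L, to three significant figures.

PV = nRT ⇒ V = nRT/P = (0.0633 × 0.08314 × 337) / 1.39

V ≈ 1.28 L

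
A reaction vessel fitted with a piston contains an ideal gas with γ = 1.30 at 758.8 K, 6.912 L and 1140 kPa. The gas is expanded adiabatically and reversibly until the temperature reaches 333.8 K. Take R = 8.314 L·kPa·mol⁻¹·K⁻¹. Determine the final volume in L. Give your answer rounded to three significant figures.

V₂ ≈ 107 L

Reversible adiabatic, γ = 1.30: P₂ = P₁·(T₂/T₁)^(γ/(γ−1)) = 32.47 kPa; V₂ = V₁·(T₁/T₂)^(1/(γ−1)) = 106.8 L.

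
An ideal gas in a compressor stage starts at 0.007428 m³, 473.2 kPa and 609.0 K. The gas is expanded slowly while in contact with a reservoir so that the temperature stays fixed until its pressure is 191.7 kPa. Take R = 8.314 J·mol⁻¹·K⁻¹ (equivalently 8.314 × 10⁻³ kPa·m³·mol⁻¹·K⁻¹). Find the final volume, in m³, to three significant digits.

T constant ⇒ Boyle's law P V = const: T₂ = T₁; V₂ = V₁·(P₁/P₂) = 0.01834 m³.

V₂ ≈ 0.0183 m³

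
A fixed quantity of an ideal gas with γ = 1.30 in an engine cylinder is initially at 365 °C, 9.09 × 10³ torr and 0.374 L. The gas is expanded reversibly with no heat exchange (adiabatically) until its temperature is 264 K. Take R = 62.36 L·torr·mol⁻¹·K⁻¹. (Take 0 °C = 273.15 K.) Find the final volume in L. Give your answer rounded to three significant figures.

Convert: T₁ = 638.1 K.
Reversible adiabatic, γ = 1.30: P₂ = P₁·(T₂/T₁)^(γ/(γ−1)) = 198.4 torr; V₂ = V₁·(T₁/T₂)^(1/(γ−1)) = 7.089 L.

V₂ ≈ 7.09 L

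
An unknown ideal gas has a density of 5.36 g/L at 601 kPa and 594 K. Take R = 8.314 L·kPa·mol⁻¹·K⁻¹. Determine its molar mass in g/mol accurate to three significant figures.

M ≈ 44.0 g/mol

ρ = PM/(RT) ⇒ M = ρRT/P = (5.36 × 8.314 × 594.0) / 601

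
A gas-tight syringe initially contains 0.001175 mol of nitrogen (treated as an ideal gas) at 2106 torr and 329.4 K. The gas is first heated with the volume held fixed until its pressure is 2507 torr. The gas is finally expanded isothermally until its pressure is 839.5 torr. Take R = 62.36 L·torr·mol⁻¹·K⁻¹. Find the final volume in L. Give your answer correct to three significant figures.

From PV = nRT: V₁ = nRT₁/P₁ = 0.01146 L.
Isochoric, so P/T is constant: V₂ = V₁; T₂ = T₁·(P₂/P₁) = 392.1 K.
Isothermal, so P V is constant: T₃ = T₂; V₃ = V₂·(P₂/P₃) = 0.03422 L.

V₃ ≈ 0.0342 L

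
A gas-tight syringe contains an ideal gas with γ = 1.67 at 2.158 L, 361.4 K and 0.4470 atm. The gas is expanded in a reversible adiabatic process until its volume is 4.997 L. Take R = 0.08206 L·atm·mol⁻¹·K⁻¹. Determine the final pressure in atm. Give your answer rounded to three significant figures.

P₂ ≈ 0.110 atm

Reversible adiabatic, γ = 1.67: T₂ = T₁·(V₁/V₂)^(γ−1) = 205.9 K; P₂ = P₁·(V₁/V₂)^γ = 0.1100 atm.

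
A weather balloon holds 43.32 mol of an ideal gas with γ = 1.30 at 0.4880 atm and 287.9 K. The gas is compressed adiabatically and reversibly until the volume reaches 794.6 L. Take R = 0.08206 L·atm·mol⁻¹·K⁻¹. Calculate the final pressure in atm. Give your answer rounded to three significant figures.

From PV = nRT: V₁ = nRT₁/P₁ = 2097 L.
Reversible adiabatic, γ = 1.30: T₂ = T₁·(V₁/V₂)^(γ−1) = 385.2 K; P₂ = P₁·(V₁/V₂)^γ = 1.723 atm.

P₂ ≈ 1.72 atm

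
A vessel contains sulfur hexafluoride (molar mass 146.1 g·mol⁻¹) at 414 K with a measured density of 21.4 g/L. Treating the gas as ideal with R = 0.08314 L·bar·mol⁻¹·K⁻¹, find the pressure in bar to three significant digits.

ρ = PM/(RT) ⇒ P = ρRT/M = (21.4 × 0.08314 × 414.0) / 146.1

P ≈ 5.04 bar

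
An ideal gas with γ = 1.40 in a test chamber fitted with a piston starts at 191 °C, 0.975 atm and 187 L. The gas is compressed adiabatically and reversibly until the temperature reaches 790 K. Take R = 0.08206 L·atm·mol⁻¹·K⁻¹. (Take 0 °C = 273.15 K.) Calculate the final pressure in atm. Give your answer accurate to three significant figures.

P₂ ≈ 6.27 atm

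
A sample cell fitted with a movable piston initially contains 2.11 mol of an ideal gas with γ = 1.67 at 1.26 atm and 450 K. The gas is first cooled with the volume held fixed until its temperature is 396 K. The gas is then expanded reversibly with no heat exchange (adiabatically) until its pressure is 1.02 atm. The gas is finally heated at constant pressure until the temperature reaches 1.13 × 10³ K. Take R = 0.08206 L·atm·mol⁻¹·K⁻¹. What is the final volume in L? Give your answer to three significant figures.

V₄ ≈ 192 L

From PV = nRT: V₁ = nRT₁/P₁ = 61.84 L.
V constant ⇒ P ∝ T: V₂ = V₁; P₂ = P₁·(T₂/T₁) = 1.109 atm.
Reversible adiabatic, γ = 1.67: T₃ = T₂·(P₃/P₂)^((γ−1)/γ) = 383.0 K; V₃ = V₂·(P₂/P₃)^(1/γ) = 65.01 L.
P constant ⇒ V ∝ T: P₄ = P₃; V₄ = V₃·(T₄/T₃) = 191.8 L.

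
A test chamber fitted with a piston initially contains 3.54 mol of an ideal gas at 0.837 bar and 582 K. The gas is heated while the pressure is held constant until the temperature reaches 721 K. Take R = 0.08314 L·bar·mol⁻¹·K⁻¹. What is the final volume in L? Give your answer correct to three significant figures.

V₂ ≈ 254 L

From PV = nRT: V₁ = nRT₁/P₁ = 204.6 L.
P constant ⇒ V ∝ T: P₂ = P₁; V₂ = V₁·(T₂/T₁) = 253.5 L.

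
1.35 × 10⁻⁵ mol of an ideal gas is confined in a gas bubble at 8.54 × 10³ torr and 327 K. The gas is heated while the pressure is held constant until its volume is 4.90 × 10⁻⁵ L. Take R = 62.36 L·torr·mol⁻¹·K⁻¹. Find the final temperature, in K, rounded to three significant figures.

From PV = nRT: V₁ = nRT₁/P₁ = 3.224e-05 L.
Isobaric, so V/T is constant: P₂ = P₁; T₂ = T₁·(V₂/V₁) = 497.1 K.

T₂ ≈ 497 K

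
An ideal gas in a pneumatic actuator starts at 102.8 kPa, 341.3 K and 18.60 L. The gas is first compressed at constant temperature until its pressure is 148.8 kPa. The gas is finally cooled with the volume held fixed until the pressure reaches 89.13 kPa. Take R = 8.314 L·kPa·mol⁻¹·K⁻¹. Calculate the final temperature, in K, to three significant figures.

T constant ⇒ Boyle's law P V = const: T₂ = T₁; V₂ = V₁·(P₁/P₂) = 12.85 L.
Isochoric, so P/T is constant: V₃ = V₂; T₃ = T₂·(P₃/P₂) = 204.4 K.

T₃ ≈ 204 K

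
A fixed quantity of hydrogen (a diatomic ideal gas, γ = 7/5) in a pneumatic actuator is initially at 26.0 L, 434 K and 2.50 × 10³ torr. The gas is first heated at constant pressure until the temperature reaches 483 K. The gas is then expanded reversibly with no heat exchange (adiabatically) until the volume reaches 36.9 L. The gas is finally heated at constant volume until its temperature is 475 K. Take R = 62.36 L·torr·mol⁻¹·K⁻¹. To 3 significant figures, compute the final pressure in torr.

Isobaric, so V/T is constant: P₂ = P₁; V₂ = V₁·(T₂/T₁) = 28.94 L.
Adiabatic (γ = 7/5), T V^(γ−1) and P V^γ constant: T₃ = T₂·(V₂/V₃)^(γ−1) = 438.2 K; P₃ = P₂·(V₂/V₃)^γ = 1779 torr.
Isochoric, so P/T is constant: V₄ = V₃; P₄ = P₃·(T₄/T₃) = 1928 torr.

P₄ ≈ 1.93e+03 torr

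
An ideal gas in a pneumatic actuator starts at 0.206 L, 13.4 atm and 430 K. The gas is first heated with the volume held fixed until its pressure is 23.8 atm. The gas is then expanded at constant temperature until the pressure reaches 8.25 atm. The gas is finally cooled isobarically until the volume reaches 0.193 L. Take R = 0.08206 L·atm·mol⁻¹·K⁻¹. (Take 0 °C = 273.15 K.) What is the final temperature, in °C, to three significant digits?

V constant ⇒ P ∝ T: V₂ = V₁; T₂ = T₁·(P₂/P₁) = 763.7 K.
Isothermal, so P V is constant: T₃ = T₂; V₃ = V₂·(P₂/P₃) = 0.5943 L.
P constant ⇒ V ∝ T: P₄ = P₃; T₄ = T₃·(V₄/V₃) = 248.0 K.

T₄ ≈ -25.1 °C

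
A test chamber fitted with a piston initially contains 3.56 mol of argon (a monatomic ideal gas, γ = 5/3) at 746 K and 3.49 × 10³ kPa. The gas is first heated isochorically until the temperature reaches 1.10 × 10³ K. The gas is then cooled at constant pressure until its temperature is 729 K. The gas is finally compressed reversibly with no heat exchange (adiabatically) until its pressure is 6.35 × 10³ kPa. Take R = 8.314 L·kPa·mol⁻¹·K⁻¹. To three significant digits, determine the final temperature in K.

T₄ ≈ 793 K

From PV = nRT: V₁ = nRT₁/P₁ = 6.327 L.
Isochoric, so P/T is constant: V₂ = V₁; P₂ = P₁·(T₂/T₁) = 5146 kPa.
P constant ⇒ V ∝ T: P₃ = P₂; V₃ = V₂·(T₃/T₂) = 4.193 L.
Reversible adiabatic, γ = 5/3: T₄ = T₃·(P₄/P₃)^((γ−1)/γ) = 792.9 K; V₄ = V₃·(P₃/P₄)^(1/γ) = 3.696 L.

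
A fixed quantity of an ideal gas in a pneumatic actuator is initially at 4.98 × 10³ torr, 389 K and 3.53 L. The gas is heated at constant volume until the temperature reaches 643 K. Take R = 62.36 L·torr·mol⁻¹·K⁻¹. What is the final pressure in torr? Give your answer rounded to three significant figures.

Isochoric, so P/T is constant: V₂ = V₁; P₂ = P₁·(T₂/T₁) = 8232 torr.

P₂ ≈ 8.23e+03 torr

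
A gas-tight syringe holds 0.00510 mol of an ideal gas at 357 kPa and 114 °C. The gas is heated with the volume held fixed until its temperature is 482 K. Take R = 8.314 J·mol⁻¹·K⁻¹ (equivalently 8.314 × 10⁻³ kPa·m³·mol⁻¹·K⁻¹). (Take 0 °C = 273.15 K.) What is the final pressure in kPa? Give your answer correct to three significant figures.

Convert: T₁ = 387.1 K.
From PV = nRT: V₁ = nRT₁/P₁ = 4.598e-05 m³.
Isochoric, so P/T is constant: V₂ = V₁; P₂ = P₁·(T₂/T₁) = 444.5 kPa.

P₂ ≈ 444 kPa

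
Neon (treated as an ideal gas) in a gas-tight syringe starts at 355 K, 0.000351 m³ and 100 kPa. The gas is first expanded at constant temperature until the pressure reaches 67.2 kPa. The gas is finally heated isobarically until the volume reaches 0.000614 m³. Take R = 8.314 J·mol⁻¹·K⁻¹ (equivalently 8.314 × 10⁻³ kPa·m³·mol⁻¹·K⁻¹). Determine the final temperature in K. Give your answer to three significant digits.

T constant ⇒ Boyle's law P V = const: T₂ = T₁; V₂ = V₁·(P₁/P₂) = 0.0005223 m³.
Isobaric, so V/T is constant: P₃ = P₂; T₃ = T₂·(V₃/V₂) = 417.3 K.

T₃ ≈ 417 K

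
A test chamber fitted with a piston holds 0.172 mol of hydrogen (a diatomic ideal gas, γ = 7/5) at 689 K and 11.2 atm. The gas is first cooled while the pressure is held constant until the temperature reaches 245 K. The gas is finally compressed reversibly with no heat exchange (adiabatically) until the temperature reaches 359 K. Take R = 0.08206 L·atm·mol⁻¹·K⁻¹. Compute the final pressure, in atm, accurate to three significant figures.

From PV = nRT: V₁ = nRT₁/P₁ = 0.8683 L.
P constant ⇒ V ∝ T: P₂ = P₁; V₂ = V₁·(T₂/T₁) = 0.3088 L.
Reversible adiabatic, γ = 7/5: P₃ = P₂·(T₃/T₂)^(γ/(γ−1)) = 42.65 atm; V₃ = V₂·(T₂/T₃)^(1/(γ−1)) = 0.1188 L.

P₃ ≈ 42.7 atm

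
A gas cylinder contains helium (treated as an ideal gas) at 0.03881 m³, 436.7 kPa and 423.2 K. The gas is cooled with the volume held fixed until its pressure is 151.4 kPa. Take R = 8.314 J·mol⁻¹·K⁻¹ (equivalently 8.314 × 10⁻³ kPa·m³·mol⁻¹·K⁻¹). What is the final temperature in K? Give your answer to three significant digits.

T₂ ≈ 147 K

Isochoric, so P/T is constant: V₂ = V₁; T₂ = T₁·(P₂/P₁) = 146.7 K.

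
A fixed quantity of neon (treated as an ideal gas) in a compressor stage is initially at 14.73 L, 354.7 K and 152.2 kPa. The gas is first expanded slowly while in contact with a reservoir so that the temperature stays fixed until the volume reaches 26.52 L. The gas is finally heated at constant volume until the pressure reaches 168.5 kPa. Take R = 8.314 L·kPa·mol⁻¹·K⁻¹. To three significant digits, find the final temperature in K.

T₃ ≈ 707 K

T constant ⇒ Boyle's law P V = const: T₂ = T₁; P₂ = P₁·(V₁/V₂) = 84.54 kPa.
Isochoric, so P/T is constant: V₃ = V₂; T₃ = T₂·(P₃/P₂) = 707.0 K.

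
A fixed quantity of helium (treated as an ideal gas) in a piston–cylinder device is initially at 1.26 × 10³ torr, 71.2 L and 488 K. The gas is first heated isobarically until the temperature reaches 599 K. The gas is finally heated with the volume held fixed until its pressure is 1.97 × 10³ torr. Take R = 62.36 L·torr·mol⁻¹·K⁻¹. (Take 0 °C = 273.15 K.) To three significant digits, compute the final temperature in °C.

T₃ ≈ 663 °C

P constant ⇒ V ∝ T: P₂ = P₁; V₂ = V₁·(T₂/T₁) = 87.40 L.
V constant ⇒ P ∝ T: V₃ = V₂; T₃ = T₂·(P₃/P₂) = 936.5 K.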